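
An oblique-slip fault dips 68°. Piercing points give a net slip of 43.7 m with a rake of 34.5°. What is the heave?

dip-slip = net slip × sin(rake) = 43.7 m × sin(34.5°) = 24.75 m
heave = dip-slip × cos(dip) = 24.75 × cos(68°) = 9.27 m

9.27 m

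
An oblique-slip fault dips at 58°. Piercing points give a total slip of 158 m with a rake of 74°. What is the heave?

80.5 m

dip-slip = net slip × sin(rake) = 158 m × sin(74°) = 151.9 m
heave = dip-slip × cos(dip) = 151.9 × cos(58°) = 80.5 m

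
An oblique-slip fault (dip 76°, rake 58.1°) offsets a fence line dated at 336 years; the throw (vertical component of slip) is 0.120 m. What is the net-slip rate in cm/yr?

dip-slip = throw / sin(dip) = 0.120 / sin(76°) = 0.1237 m
net slip = dip-slip / sin(rake) = 0.1237 / sin(58.1°) = 0.1457 m
rate = 0.1457 m / 336 years = 0.000434 m/yr = 0.0434 cm/yr

0.0434 cm/yr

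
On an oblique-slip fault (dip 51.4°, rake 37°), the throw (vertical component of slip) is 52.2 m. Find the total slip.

dip-slip = throw / sin(dip) = 52.2 / sin(51.4°) = 66.79 m
net slip = dip-slip / sin(rake) = 66.79 / sin(37°) = 111 m

111 m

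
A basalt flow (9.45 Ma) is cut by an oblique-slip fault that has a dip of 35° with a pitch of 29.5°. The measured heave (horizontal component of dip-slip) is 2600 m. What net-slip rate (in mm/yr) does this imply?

0.682 mm/yr

dip-slip = heave / cos(dip) = 2600 / cos(35°) = 3174 m
net slip = dip-slip / sin(rake) = 3174 / sin(29.5°) = 6446 m
rate = 6446 m / 9.45 Ma = 0.000682 m/yr = 0.682 mm/yr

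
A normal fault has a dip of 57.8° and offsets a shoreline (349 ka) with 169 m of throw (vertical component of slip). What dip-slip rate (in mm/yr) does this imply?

dip-slip = throw / sin(dip) = 169 m / sin(57.8°) = 199.7 m
rate = 199.7 m / 349 ka = 0.000572 m/yr = 0.572 mm/yr

0.572 mm/yr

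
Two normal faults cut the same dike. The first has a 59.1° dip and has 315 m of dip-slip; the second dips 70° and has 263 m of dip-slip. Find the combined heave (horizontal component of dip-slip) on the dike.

252 m

heave_A = 315 × cos(59.1°) = 161.8 m
heave_B = 263 × cos(70°) = 89.95 m
total = 161.8 + 89.95 = 252 m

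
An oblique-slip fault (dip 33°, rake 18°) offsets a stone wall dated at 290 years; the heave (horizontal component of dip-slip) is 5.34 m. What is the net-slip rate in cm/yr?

7.11 cm/yr

dip-slip = heave / cos(dip) = 5.34 / cos(33°) = 6.367 m
net slip = dip-slip / sin(rake) = 6.367 / sin(18°) = 20.60 m
rate = 20.60 m / 290 years = 0.0711 m/yr = 7.11 cm/yr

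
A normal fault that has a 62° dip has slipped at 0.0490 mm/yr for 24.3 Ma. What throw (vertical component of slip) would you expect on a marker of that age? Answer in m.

1050 m

dip-slip = rate × time = 0.0490 mm/yr × 24.3 Ma = 1191 m
throw = dip-slip × sin(dip) = 1191 × sin(62°) = 1050 m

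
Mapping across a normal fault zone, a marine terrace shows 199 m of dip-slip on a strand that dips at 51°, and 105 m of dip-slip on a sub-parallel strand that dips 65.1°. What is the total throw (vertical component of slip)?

throw_A = 199 × sin(51°) = 154.7 m
throw_B = 105 × sin(65.1°) = 95.24 m
total = 154.7 + 95.24 = 250 m

250 m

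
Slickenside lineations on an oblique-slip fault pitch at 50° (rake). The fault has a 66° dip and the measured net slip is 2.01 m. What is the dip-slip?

dip-slip = net slip × sin(rake) = 2.01 m × sin(50°) = 1.54 m

1.54 m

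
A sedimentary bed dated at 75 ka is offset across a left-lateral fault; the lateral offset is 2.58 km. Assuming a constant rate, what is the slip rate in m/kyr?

34.4 m/kyr

rate = 2.58 km / 75 ka = 0.0344 m/yr = 34.4 m/kyr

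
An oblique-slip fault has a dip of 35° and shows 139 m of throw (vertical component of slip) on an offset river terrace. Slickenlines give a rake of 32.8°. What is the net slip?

447 m

dip-slip = throw / sin(dip) = 139 / sin(35°) = 242.3 m
net slip = dip-slip / sin(rake) = 242.3 / sin(32.8°) = 447 m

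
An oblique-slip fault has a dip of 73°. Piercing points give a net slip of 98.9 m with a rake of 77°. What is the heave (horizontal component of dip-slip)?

28.2 m

dip-slip = net slip × sin(rake) = 98.9 m × sin(77°) = 96.37 m
heave = dip-slip × cos(dip) = 96.37 × cos(73°) = 28.2 m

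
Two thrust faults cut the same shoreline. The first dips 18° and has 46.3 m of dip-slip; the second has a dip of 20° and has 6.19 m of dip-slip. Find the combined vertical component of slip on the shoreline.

throw_A = 46.3 × sin(18°) = 14.31 m
throw_B = 6.19 × sin(20°) = 2.117 m
total = 14.31 + 2.117 = 16.4 m

16.4 m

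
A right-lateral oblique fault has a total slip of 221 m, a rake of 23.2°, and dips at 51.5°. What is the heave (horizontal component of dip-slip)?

dip-slip = net slip × sin(rake) = 221 m × sin(23.2°) = 87.06 m
heave = dip-slip × cos(dip) = 87.06 × cos(51.5°) = 54.2 m

54.2 m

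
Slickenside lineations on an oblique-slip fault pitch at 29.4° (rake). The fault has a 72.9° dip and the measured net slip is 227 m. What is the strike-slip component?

198 m

strike-slip = net slip × cos(rake) = 227 m × cos(29.4°) = 198 m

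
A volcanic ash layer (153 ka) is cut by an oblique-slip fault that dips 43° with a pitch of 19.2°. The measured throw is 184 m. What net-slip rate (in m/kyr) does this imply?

5.36 m/kyr

dip-slip = throw / sin(dip) = 184 / sin(43°) = 269.8 m
net slip = dip-slip / sin(rake) = 269.8 / sin(19.2°) = 820.4 m
rate = 820.4 m / 153 ka = 0.00536 m/yr = 5.36 m/kyr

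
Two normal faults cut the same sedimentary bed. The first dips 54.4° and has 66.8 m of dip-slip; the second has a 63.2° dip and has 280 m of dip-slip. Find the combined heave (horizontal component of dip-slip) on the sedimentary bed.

165 m

heave_A = 66.8 × cos(54.4°) = 38.89 m
heave_B = 280 × cos(63.2°) = 126.2 m
total = 38.89 + 126.2 = 165 m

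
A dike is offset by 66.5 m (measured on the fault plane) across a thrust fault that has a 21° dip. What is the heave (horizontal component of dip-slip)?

62.1 m

heave = dip-slip × cos(dip) = 66.5 m × cos(21°) = 62.1 m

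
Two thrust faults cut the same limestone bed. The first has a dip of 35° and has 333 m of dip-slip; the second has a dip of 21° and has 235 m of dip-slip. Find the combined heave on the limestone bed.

492 m

heave_A = 333 × cos(35°) = 272.8 m
heave_B = 235 × cos(21°) = 219.4 m
total = 272.8 + 219.4 = 492 m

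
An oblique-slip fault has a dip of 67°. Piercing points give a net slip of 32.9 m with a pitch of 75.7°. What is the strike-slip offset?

8.13 m

strike-slip = net slip × cos(rake) = 32.9 m × cos(75.7°) = 8.13 m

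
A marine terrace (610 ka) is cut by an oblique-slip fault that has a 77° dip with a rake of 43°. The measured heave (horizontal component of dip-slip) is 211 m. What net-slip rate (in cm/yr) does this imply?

0.225 cm/yr

dip-slip = heave / cos(dip) = 211 / cos(77°) = 938 m
net slip = dip-slip / sin(rake) = 938 / sin(43°) = 1375 m
rate = 1375 m / 610 ka = 0.00225 m/yr = 0.225 cm/yr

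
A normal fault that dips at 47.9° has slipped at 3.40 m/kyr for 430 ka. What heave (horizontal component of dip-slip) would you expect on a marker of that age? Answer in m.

980 m

dip-slip = rate × time = 3.40 m/kyr × 430 ka = 1462 m
heave = dip-slip × cos(dip) = 1462 × cos(47.9°) = 980 m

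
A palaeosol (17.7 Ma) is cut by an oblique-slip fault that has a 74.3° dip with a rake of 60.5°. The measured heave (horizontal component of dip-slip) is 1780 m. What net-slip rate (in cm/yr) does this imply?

0.0427 cm/yr

dip-slip = heave / cos(dip) = 1780 / cos(74.3°) = 6578 m
net slip = dip-slip / sin(rake) = 6578 / sin(60.5°) = 7558 m
rate = 7558 m / 17.7 Ma = 0.000427 m/yr = 0.0427 cm/yr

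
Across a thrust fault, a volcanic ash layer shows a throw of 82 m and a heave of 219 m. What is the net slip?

net slip = √(throw² + heave²) = √(82² + 219²) = 234 m

234 m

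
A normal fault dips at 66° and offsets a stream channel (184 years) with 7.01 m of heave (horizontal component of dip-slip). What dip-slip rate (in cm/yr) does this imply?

dip-slip = heave / cos(dip) = 7.01 m / cos(66°) = 17.23 m
rate = 17.23 m / 184 years = 0.0937 m/yr = 9.37 cm/yr

9.37 cm/yr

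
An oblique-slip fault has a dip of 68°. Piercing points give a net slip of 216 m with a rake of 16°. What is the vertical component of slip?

dip-slip = net slip × sin(rake) = 216 m × sin(16°) = 59.54 m
throw = dip-slip × sin(dip) = 59.54 × sin(68°) = 55.2 m

55.2 m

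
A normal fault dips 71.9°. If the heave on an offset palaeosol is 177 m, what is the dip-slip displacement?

dip-slip = heave / cos(dip) = 177 / cos(71.9°) = 570 m

570 m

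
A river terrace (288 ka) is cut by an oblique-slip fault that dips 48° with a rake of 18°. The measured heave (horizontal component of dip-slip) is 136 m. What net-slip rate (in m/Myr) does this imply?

2280 m/Myr

dip-slip = heave / cos(dip) = 136 / cos(48°) = 203.2 m
net slip = dip-slip / sin(rake) = 203.2 / sin(18°) = 657.7 m
rate = 657.7 m / 288 ka = 0.00228 m/yr = 2280 m/Myr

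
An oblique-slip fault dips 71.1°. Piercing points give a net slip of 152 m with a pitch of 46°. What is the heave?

dip-slip = net slip × sin(rake) = 152 m × sin(46°) = 109.3 m
heave = dip-slip × cos(dip) = 109.3 × cos(71.1°) = 35.4 m

35.4 m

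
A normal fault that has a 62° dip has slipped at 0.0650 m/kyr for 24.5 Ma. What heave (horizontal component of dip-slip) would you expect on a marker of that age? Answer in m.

748 m

dip-slip = rate × time = 0.0650 m/kyr × 24.5 Ma = 1593 m
heave = dip-slip × cos(dip) = 1593 × cos(62°) = 748 m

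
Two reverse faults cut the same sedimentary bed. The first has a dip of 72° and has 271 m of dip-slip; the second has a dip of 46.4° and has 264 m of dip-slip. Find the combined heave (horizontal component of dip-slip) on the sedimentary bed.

heave_A = 271 × cos(72°) = 83.74 m
heave_B = 264 × cos(46.4°) = 182.1 m
total = 83.74 + 182.1 = 266 m

266 m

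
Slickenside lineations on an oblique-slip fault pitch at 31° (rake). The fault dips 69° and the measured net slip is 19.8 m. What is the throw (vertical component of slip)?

9.52 m

dip-slip = net slip × sin(rake) = 19.8 m × sin(31°) = 10.20 m
throw = dip-slip × sin(dip) = 10.20 × sin(69°) = 9.52 m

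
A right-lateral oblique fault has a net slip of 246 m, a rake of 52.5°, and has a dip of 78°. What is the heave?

dip-slip = net slip × sin(rake) = 246 m × sin(52.5°) = 195.2 m
heave = dip-slip × cos(dip) = 195.2 × cos(78°) = 40.6 m

40.6 m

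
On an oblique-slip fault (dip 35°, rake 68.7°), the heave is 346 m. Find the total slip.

453 m

dip-slip = heave / cos(dip) = 346 / cos(35°) = 422.4 m
net slip = dip-slip / sin(rake) = 422.4 / sin(68.7°) = 453 m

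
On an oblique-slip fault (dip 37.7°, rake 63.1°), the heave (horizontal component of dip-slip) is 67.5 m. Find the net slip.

dip-slip = heave / cos(dip) = 67.5 / cos(37.7°) = 85.31 m
net slip = dip-slip / sin(rake) = 85.31 / sin(63.1°) = 95.7 m

95.7 m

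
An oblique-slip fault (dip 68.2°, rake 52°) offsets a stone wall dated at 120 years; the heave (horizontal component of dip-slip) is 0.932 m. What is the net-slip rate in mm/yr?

26.5 mm/yr

dip-slip = heave / cos(dip) = 0.932 / cos(68.2°) = 2.510 m
net slip = dip-slip / sin(rake) = 2.510 / sin(52°) = 3.185 m
rate = 3.185 m / 120 years = 0.0265 m/yr = 26.5 mm/yr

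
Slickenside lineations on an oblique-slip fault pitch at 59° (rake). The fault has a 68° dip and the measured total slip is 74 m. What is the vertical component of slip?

58.8 m

dip-slip = net slip × sin(rake) = 74 m × sin(59°) = 63.43 m
throw = dip-slip × sin(dip) = 63.43 × sin(68°) = 58.8 m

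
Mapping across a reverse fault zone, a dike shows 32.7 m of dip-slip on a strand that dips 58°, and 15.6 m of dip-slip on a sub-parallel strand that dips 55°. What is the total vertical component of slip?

40.5 m

throw_A = 32.7 × sin(58°) = 27.73 m
throw_B = 15.6 × sin(55°) = 12.78 m
total = 27.73 + 12.78 = 40.5 m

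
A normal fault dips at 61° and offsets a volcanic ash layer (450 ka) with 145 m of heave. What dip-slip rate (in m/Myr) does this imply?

665 m/Myr

dip-slip = heave / cos(dip) = 145 m / cos(61°) = 299.1 m
rate = 299.1 m / 450 ka = 0.000665 m/yr = 665 m/Myr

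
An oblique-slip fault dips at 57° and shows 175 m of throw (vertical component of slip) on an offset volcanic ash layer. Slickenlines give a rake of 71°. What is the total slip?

221 m

dip-slip = throw / sin(dip) = 175 / sin(57°) = 208.7 m
net slip = dip-slip / sin(rake) = 208.7 / sin(71°) = 221 m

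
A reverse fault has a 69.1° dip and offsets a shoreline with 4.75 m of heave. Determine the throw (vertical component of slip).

12.4 m

throw = heave × tan(dip) = 4.75 × tan(69.1°) = 12.4 m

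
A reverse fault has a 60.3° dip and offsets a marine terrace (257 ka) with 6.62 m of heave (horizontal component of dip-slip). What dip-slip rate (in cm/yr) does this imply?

0.00520 cm/yr

dip-slip = heave / cos(dip) = 6.62 m / cos(60.3°) = 13.36 m
rate = 13.36 m / 257 ka = 0.0000520 m/yr = 0.00520 cm/yr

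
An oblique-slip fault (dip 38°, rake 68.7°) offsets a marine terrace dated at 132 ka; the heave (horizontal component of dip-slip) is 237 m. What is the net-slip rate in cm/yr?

0.245 cm/yr

dip-slip = heave / cos(dip) = 237 / cos(38°) = 300.8 m
net slip = dip-slip / sin(rake) = 300.8 / sin(68.7°) = 322.8 m
rate = 322.8 m / 132 ka = 0.00245 m/yr = 0.245 cm/yr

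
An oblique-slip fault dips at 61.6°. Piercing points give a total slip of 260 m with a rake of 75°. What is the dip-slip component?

dip-slip = net slip × sin(rake) = 260 m × sin(75°) = 251 m

251 m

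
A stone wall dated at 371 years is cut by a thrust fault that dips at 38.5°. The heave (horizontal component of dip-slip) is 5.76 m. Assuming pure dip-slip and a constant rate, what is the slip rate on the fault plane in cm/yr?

1.98 cm/yr

dip-slip = heave / cos(dip) = 5.76 m / cos(38.5°) = 7.360 m
rate = 7.360 m / 371 years = 0.0198 m/yr = 1.98 cm/yr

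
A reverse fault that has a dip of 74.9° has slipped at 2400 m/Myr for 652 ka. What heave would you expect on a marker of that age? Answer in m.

408 m

dip-slip = rate × time = 2400 m/Myr × 652 ka = 1565 m
heave = dip-slip × cos(dip) = 1565 × cos(74.9°) = 408 m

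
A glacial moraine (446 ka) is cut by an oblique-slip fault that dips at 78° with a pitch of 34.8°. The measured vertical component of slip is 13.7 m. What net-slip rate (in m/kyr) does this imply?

dip-slip = throw / sin(dip) = 13.7 / sin(78°) = 14.01 m
net slip = dip-slip / sin(rake) = 14.01 / sin(34.8°) = 24.54 m
rate = 24.54 m / 446 ka = 0.0000550 m/yr = 0.0550 m/kyr

0.0550 m/kyr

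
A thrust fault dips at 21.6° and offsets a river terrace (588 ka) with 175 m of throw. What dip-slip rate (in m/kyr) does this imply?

dip-slip = throw / sin(dip) = 175 m / sin(21.6°) = 475.4 m
rate = 475.4 m / 588 ka = 0.000808 m/yr = 0.808 m/kyr

0.808 m/kyr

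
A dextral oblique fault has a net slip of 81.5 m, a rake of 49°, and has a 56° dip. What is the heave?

34.4 m

dip-slip = net slip × sin(rake) = 81.5 m × sin(49°) = 61.51 m
heave = dip-slip × cos(dip) = 61.51 × cos(56°) = 34.4 m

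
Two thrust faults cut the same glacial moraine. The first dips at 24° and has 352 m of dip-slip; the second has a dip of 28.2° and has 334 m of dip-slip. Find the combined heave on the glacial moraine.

heave_A = 352 × cos(24°) = 321.6 m
heave_B = 334 × cos(28.2°) = 294.4 m
total = 321.6 + 294.4 = 616 m

616 m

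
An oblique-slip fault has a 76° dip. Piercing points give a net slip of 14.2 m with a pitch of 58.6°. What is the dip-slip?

12.1 m

dip-slip = net slip × sin(rake) = 14.2 m × sin(58.6°) = 12.1 m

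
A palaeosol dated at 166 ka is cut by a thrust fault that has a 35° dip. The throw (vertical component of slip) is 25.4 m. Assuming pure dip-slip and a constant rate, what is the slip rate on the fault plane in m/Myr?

dip-slip = throw / sin(dip) = 25.4 m / sin(35°) = 44.28 m
rate = 44.28 m / 166 ka = 0.000267 m/yr = 267 m/Myr

267 m/Myr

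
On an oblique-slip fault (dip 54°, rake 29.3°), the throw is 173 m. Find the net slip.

437 m

dip-slip = throw / sin(dip) = 173 / sin(54°) = 213.8 m
net slip = dip-slip / sin(rake) = 213.8 / sin(29.3°) = 437 m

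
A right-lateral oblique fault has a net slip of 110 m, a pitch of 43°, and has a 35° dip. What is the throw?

43 m

dip-slip = net slip × sin(rake) = 110 m × sin(43°) = 75.02 m
throw = dip-slip × sin(dip) = 75.02 × sin(35°) = 43 m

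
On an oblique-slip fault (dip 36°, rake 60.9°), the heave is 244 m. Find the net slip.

dip-slip = heave / cos(dip) = 244 / cos(36°) = 301.6 m
net slip = dip-slip / sin(rake) = 301.6 / sin(60.9°) = 345 m

345 m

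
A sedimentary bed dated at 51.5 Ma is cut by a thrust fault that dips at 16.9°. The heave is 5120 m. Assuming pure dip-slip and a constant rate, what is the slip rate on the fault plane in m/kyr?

dip-slip = heave / cos(dip) = 5120 m / cos(16.9°) = 5351 m
rate = 5351 m / 51.5 Ma = 0.000104 m/yr = 0.104 m/kyr

0.104 m/kyr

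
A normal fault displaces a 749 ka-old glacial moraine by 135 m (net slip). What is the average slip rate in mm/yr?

0.180 mm/yr

rate = 135 m / 749 ka = 0.000180 m/yr = 0.180 mm/yr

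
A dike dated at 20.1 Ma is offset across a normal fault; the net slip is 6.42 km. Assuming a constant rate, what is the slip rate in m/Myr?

319 m/Myr

rate = 6.42 km / 20.1 Ma = 0.000319 m/yr = 319 m/Myr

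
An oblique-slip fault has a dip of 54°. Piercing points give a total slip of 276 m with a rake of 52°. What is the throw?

dip-slip = net slip × sin(rake) = 276 m × sin(52°) = 217.5 m
throw = dip-slip × sin(dip) = 217.5 × sin(54°) = 176 m

176 m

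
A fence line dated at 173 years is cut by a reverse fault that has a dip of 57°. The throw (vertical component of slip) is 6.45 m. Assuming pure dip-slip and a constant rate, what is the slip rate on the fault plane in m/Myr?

dip-slip = throw / sin(dip) = 6.45 m / sin(57°) = 7.691 m
rate = 7.691 m / 173 years = 0.0445 m/yr = 44500 m/Myr

44500 m/Myr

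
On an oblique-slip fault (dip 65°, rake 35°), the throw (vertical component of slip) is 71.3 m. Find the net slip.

dip-slip = throw / sin(dip) = 71.3 / sin(65°) = 78.67 m
net slip = dip-slip / sin(rake) = 78.67 / sin(35°) = 137 m

137 m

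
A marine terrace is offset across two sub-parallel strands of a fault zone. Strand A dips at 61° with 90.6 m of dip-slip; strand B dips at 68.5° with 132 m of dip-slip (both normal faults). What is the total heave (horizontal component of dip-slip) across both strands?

heave_A = 90.6 × cos(61°) = 43.92 m
heave_B = 132 × cos(68.5°) = 48.38 m
total = 43.92 + 48.38 = 92.3 m

92.3 m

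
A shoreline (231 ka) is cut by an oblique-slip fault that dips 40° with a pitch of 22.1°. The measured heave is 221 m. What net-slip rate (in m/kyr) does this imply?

dip-slip = heave / cos(dip) = 221 / cos(40°) = 288.5 m
net slip = dip-slip / sin(rake) = 288.5 / sin(22.1°) = 766.8 m
rate = 766.8 m / 231 ka = 0.00332 m/yr = 3.32 m/kyr

3.32 m/kyr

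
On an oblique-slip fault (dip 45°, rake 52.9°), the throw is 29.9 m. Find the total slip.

53 m

dip-slip = throw / sin(dip) = 29.9 / sin(45°) = 42.28 m
net slip = dip-slip / sin(rake) = 42.28 / sin(52.9°) = 53 m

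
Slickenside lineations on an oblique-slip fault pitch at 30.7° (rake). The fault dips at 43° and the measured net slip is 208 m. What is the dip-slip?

106 m

dip-slip = net slip × sin(rake) = 208 m × sin(30.7°) = 106 m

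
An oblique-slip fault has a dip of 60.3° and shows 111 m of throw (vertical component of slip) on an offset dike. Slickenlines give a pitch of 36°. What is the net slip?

dip-slip = throw / sin(dip) = 111 / sin(60.3°) = 127.8 m
net slip = dip-slip / sin(rake) = 127.8 / sin(36°) = 217 m

217 m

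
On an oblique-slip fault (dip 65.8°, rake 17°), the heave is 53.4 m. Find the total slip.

446 m

dip-slip = heave / cos(dip) = 53.4 / cos(65.8°) = 130.3 m
net slip = dip-slip / sin(rake) = 130.3 / sin(17°) = 446 m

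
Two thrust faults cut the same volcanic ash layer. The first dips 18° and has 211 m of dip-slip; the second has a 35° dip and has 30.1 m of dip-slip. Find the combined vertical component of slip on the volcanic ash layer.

throw_A = 211 × sin(18°) = 65.20 m
throw_B = 30.1 × sin(35°) = 17.26 m
total = 65.20 + 17.26 = 82.5 m

82.5 m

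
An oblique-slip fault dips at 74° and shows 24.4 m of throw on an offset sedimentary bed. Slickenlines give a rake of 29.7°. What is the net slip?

dip-slip = throw / sin(dip) = 24.4 / sin(74°) = 25.38 m
net slip = dip-slip / sin(rake) = 25.38 / sin(29.7°) = 51.2 m

51.2 m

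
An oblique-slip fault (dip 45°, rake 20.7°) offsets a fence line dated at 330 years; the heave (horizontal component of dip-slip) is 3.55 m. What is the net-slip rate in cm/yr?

dip-slip = heave / cos(dip) = 3.55 / cos(45°) = 5.020 m
net slip = dip-slip / sin(rake) = 5.020 / sin(20.7°) = 14.20 m
rate = 14.20 m / 330 years = 0.0430 m/yr = 4.30 cm/yr

4.30 cm/yr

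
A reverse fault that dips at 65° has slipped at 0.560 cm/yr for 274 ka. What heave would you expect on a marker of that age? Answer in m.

648 m

dip-slip = rate × time = 0.560 cm/yr × 274 ka = 1534 m
heave = dip-slip × cos(dip) = 1534 × cos(65°) = 648 m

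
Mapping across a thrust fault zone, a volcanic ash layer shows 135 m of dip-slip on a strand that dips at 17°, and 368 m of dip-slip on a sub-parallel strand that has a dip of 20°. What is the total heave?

475 m

heave_A = 135 × cos(17°) = 129.1 m
heave_B = 368 × cos(20°) = 345.8 m
total = 129.1 + 345.8 = 475 m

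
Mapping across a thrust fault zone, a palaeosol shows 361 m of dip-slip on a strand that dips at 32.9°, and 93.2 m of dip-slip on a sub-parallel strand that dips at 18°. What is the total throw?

throw_A = 361 × sin(32.9°) = 196.1 m
throw_B = 93.2 × sin(18°) = 28.80 m
total = 196.1 + 28.80 = 225 m

225 m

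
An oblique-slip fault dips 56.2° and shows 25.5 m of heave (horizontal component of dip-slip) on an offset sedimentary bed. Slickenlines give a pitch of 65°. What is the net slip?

50.6 m

dip-slip = heave / cos(dip) = 25.5 / cos(56.2°) = 45.84 m
net slip = dip-slip / sin(rake) = 45.84 / sin(65°) = 50.6 m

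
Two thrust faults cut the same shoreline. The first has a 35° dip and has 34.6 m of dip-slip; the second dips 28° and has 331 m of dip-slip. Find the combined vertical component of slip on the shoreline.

175 m

throw_A = 34.6 × sin(35°) = 19.85 m
throw_B = 331 × sin(28°) = 155.4 m
total = 19.85 + 155.4 = 175 m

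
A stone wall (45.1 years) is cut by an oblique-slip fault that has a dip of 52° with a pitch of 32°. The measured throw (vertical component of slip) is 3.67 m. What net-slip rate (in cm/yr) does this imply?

dip-slip = throw / sin(dip) = 3.67 / sin(52°) = 4.657 m
net slip = dip-slip / sin(rake) = 4.657 / sin(32°) = 8.789 m
rate = 8.789 m / 45.1 years = 0.195 m/yr = 19.5 cm/yr

19.5 cm/yr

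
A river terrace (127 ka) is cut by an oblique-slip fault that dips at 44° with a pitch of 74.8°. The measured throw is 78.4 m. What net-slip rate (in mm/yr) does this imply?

0.921 mm/yr

dip-slip = throw / sin(dip) = 78.4 / sin(44°) = 112.9 m
net slip = dip-slip / sin(rake) = 112.9 / sin(74.8°) = 117 m
rate = 117 m / 127 ka = 0.000921 m/yr = 0.921 mm/yr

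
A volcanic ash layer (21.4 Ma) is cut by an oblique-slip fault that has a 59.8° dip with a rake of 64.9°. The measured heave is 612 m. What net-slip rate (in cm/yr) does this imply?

dip-slip = heave / cos(dip) = 612 / cos(59.8°) = 1217 m
net slip = dip-slip / sin(rake) = 1217 / sin(64.9°) = 1344 m
rate = 1344 m / 21.4 Ma = 0.0000628 m/yr = 0.00628 cm/yr

0.00628 cm/yr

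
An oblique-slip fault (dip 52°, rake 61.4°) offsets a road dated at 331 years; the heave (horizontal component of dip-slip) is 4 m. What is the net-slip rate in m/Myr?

dip-slip = heave / cos(dip) = 4 / cos(52°) = 6.497 m
net slip = dip-slip / sin(rake) = 6.497 / sin(61.4°) = 7.400 m
rate = 7.400 m / 331 years = 0.0224 m/yr = 22400 m/Myr

22400 m/Myr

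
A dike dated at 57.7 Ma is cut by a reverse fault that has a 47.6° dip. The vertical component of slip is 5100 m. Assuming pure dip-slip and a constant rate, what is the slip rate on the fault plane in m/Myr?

dip-slip = throw / sin(dip) = 5100 m / sin(47.6°) = 6906 m
rate = 6906 m / 57.7 Ma = 0.000120 m/yr = 120 m/Myr

120 m/Myr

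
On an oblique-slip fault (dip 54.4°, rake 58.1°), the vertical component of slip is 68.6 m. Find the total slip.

dip-slip = throw / sin(dip) = 68.6 / sin(54.4°) = 84.37 m
net slip = dip-slip / sin(rake) = 84.37 / sin(58.1°) = 99.4 m

99.4 m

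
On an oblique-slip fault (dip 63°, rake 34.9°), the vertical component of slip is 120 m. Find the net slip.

235 m

dip-slip = throw / sin(dip) = 120 / sin(63°) = 134.7 m
net slip = dip-slip / sin(rake) = 134.7 / sin(34.9°) = 235 m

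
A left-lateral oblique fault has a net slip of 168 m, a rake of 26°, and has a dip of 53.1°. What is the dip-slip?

dip-slip = net slip × sin(rake) = 168 m × sin(26°) = 73.6 m

73.6 m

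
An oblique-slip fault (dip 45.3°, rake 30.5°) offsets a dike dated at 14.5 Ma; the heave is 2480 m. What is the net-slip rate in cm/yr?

dip-slip = heave / cos(dip) = 2480 / cos(45.3°) = 3526 m
net slip = dip-slip / sin(rake) = 3526 / sin(30.5°) = 6947 m
rate = 6947 m / 14.5 Ma = 0.000479 m/yr = 0.0479 cm/yr

0.0479 cm/yr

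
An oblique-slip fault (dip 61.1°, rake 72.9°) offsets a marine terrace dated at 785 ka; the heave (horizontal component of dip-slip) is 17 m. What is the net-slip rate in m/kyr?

dip-slip = heave / cos(dip) = 17 / cos(61.1°) = 35.18 m
net slip = dip-slip / sin(rake) = 35.18 / sin(72.9°) = 36.80 m
rate = 36.80 m / 785 ka = 0.0000469 m/yr = 0.0469 m/kyr

0.0469 m/kyr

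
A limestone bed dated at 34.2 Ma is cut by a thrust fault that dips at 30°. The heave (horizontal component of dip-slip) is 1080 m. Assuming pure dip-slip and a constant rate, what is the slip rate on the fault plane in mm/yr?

0.0365 mm/yr

dip-slip = heave / cos(dip) = 1080 m / cos(30°) = 1247 m
rate = 1247 m / 34.2 Ma = 0.0000365 m/yr = 0.0365 mm/yr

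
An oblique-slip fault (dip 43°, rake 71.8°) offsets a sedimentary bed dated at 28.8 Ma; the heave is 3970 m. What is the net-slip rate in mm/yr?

0.198 mm/yr

dip-slip = heave / cos(dip) = 3970 / cos(43°) = 5428 m
net slip = dip-slip / sin(rake) = 5428 / sin(71.8°) = 5714 m
rate = 5714 m / 28.8 Ma = 0.000198 m/yr = 0.198 mm/yr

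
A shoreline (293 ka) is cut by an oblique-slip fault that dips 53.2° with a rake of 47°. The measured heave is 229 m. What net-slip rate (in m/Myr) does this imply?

1780 m/Myr

dip-slip = heave / cos(dip) = 229 / cos(53.2°) = 382.3 m
net slip = dip-slip / sin(rake) = 382.3 / sin(47°) = 522.7 m
rate = 522.7 m / 293 ka = 0.00178 m/yr = 1780 m/Myr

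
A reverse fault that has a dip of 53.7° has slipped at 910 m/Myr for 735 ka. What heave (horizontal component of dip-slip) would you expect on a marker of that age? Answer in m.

dip-slip = rate × time = 910 m/Myr × 735 ka = 668.9 m
heave = dip-slip × cos(dip) = 668.9 × cos(53.7°) = 396 m

396 m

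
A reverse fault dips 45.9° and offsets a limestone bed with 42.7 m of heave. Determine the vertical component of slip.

throw = heave × tan(dip) = 42.7 × tan(45.9°) = 44.1 m

44.1 m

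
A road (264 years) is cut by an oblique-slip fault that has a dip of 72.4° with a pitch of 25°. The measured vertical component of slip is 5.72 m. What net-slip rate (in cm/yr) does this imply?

dip-slip = throw / sin(dip) = 5.72 / sin(72.4°) = 6.001 m
net slip = dip-slip / sin(rake) = 6.001 / sin(25°) = 14.20 m
rate = 14.20 m / 264 years = 0.0538 m/yr = 5.38 cm/yr

5.38 cm/yr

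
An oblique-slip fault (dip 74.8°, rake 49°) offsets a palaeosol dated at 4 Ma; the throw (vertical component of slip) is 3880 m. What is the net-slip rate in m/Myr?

dip-slip = throw / sin(dip) = 3880 / sin(74.8°) = 4021 m
net slip = dip-slip / sin(rake) = 4021 / sin(49°) = 5327 m
rate = 5327 m / 4 Ma = 0.00133 m/yr = 1330 m/Myr

1330 m/Myr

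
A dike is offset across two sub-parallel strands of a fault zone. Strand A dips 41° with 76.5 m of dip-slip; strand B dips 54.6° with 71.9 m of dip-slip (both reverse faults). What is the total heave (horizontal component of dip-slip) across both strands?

heave_A = 76.5 × cos(41°) = 57.74 m
heave_B = 71.9 × cos(54.6°) = 41.65 m
total = 57.74 + 41.65 = 99.4 m

99.4 m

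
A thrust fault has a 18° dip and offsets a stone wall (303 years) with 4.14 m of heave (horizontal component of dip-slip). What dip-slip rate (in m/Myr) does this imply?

14400 m/Myr

dip-slip = heave / cos(dip) = 4.14 m / cos(18°) = 4.353 m
rate = 4.353 m / 303 years = 0.0144 m/yr = 14400 m/Myr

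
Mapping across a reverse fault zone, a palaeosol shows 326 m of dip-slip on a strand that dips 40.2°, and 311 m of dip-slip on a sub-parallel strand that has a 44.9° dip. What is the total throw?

throw_A = 326 × sin(40.2°) = 210.4 m
throw_B = 311 × sin(44.9°) = 219.5 m
total = 210.4 + 219.5 = 430 m

430 m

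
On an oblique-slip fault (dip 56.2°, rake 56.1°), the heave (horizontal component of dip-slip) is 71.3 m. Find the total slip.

154 m

dip-slip = heave / cos(dip) = 71.3 / cos(56.2°) = 128.2 m
net slip = dip-slip / sin(rake) = 128.2 / sin(56.1°) = 154 m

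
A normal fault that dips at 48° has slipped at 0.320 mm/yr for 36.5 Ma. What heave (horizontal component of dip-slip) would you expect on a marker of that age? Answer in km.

dip-slip = rate × time = 0.320 mm/yr × 36.5 Ma = 11680 m
heave = dip-slip × cos(dip) = 11680 × cos(48°) = 7820 m = 7.82 km

7.82 km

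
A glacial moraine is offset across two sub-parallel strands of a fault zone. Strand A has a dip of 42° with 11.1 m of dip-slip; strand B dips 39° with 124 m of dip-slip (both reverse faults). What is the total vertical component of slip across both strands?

throw_A = 11.1 × sin(42°) = 7.427 m
throw_B = 124 × sin(39°) = 78.04 m
total = 7.427 + 78.04 = 85.5 m

85.5 m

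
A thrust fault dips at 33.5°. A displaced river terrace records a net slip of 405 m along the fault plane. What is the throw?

throw = dip-slip × sin(dip) = 405 m × sin(33.5°) = 224 m

224 m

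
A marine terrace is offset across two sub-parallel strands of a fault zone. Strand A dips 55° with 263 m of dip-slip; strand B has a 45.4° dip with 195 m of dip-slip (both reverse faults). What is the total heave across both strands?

heave_A = 263 × cos(55°) = 150.9 m
heave_B = 195 × cos(45.4°) = 136.9 m
total = 150.9 + 136.9 = 288 m

288 m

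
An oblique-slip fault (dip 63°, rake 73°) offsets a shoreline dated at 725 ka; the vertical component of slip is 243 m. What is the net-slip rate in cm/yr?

0.0393 cm/yr

dip-slip = throw / sin(dip) = 243 / sin(63°) = 272.7 m
net slip = dip-slip / sin(rake) = 272.7 / sin(73°) = 285.2 m
rate = 285.2 m / 725 ka = 0.000393 m/yr = 0.0393 cm/yr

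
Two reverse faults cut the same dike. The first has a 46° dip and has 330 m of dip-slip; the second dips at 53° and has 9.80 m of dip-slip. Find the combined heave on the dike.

heave_A = 330 × cos(46°) = 229.2 m
heave_B = 9.80 × cos(53°) = 5.898 m
total = 229.2 + 5.898 = 235 m

235 m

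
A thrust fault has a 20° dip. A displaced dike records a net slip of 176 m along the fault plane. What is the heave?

165 m

heave = dip-slip × cos(dip) = 176 m × cos(20°) = 165 m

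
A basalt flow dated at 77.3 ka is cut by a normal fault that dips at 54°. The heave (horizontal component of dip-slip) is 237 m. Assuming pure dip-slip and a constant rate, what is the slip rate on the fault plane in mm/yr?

dip-slip = heave / cos(dip) = 237 m / cos(54°) = 403.2 m
rate = 403.2 m / 77.3 ka = 0.00522 m/yr = 5.22 mm/yr

5.22 mm/yr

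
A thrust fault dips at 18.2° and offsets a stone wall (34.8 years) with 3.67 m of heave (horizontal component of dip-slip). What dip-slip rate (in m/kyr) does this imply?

dip-slip = heave / cos(dip) = 3.67 m / cos(18.2°) = 3.863 m
rate = 3.863 m / 34.8 years = 0.111 m/yr = 111 m/kyr

111 m/kyr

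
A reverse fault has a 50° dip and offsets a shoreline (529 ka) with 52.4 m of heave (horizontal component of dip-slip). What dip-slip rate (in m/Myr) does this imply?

154 m/Myr

dip-slip = heave / cos(dip) = 52.4 m / cos(50°) = 81.52 m
rate = 81.52 m / 529 ka = 0.000154 m/yr = 154 m/Myr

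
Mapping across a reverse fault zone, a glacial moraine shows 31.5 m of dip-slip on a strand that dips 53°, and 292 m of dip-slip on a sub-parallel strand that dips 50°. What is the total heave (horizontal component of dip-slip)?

heave_A = 31.5 × cos(53°) = 18.96 m
heave_B = 292 × cos(50°) = 187.7 m
total = 18.96 + 187.7 = 207 m

207 m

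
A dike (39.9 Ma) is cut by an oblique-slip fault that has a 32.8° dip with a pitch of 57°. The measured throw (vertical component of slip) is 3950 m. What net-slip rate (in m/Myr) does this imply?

dip-slip = throw / sin(dip) = 3950 / sin(32.8°) = 7292 m
net slip = dip-slip / sin(rake) = 7292 / sin(57°) = 8694 m
rate = 8694 m / 39.9 Ma = 0.000218 m/yr = 218 m/Myr

218 m/Myr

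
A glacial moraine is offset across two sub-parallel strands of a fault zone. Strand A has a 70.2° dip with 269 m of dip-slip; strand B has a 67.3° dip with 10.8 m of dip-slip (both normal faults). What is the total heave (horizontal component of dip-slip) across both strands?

95.3 m

heave_A = 269 × cos(70.2°) = 91.12 m
heave_B = 10.8 × cos(67.3°) = 4.168 m
total = 91.12 + 4.168 = 95.3 m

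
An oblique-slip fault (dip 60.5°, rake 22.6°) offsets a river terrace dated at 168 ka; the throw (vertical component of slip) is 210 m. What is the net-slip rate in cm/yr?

0.374 cm/yr

dip-slip = throw / sin(dip) = 210 / sin(60.5°) = 241.3 m
net slip = dip-slip / sin(rake) = 241.3 / sin(22.6°) = 627.9 m
rate = 627.9 m / 168 ka = 0.00374 m/yr = 0.374 cm/yr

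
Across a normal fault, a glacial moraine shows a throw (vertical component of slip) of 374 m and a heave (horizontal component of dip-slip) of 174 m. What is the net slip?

net slip = √(throw² + heave²) = √(374² + 174²) = 412 m

412 m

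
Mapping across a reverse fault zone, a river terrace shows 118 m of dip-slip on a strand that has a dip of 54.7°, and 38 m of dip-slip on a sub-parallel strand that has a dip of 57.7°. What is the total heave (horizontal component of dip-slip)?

heave_A = 118 × cos(54.7°) = 68.19 m
heave_B = 38 × cos(57.7°) = 20.31 m
total = 68.19 + 20.31 = 88.5 m

88.5 m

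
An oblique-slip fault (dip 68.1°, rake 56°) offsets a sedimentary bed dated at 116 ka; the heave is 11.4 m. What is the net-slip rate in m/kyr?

dip-slip = heave / cos(dip) = 11.4 / cos(68.1°) = 30.56 m
net slip = dip-slip / sin(rake) = 30.56 / sin(56°) = 36.87 m
rate = 36.87 m / 116 ka = 0.000318 m/yr = 0.318 m/kyr

0.318 m/kyr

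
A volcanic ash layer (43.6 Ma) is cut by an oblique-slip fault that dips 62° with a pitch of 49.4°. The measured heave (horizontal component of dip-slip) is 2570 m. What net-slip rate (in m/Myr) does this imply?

165 m/Myr

dip-slip = heave / cos(dip) = 2570 / cos(62°) = 5474 m
net slip = dip-slip / sin(rake) = 5474 / sin(49.4°) = 7210 m
rate = 7210 m / 43.6 Ma = 0.000165 m/yr = 165 m/Myr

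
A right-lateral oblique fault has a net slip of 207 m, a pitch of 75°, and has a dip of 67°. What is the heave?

dip-slip = net slip × sin(rake) = 207 m × sin(75°) = 199.9 m
heave = dip-slip × cos(dip) = 199.9 × cos(67°) = 78.1 m

78.1 m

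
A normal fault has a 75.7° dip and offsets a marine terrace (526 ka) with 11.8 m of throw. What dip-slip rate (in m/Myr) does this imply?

23.2 m/Myr

dip-slip = throw / sin(dip) = 11.8 m / sin(75.7°) = 12.18 m
rate = 12.18 m / 526 ka = 0.0000232 m/yr = 23.2 m/Myr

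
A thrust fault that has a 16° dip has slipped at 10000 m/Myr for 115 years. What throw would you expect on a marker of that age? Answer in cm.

dip-slip = rate × time = 10000 m/Myr × 115 years = 1.150 m
throw = dip-slip × sin(dip) = 1.150 × sin(16°) = 0.317 m = 31.7 cm

31.7 cm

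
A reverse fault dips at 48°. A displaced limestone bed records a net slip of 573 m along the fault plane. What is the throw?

426 m

throw = dip-slip × sin(dip) = 573 m × sin(48°) = 426 m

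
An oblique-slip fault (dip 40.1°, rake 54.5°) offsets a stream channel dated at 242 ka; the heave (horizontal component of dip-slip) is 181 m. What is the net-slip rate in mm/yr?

1.20 mm/yr

dip-slip = heave / cos(dip) = 181 / cos(40.1°) = 236.6 m
net slip = dip-slip / sin(rake) = 236.6 / sin(54.5°) = 290.7 m
rate = 290.7 m / 242 ka = 0.00120 m/yr = 1.20 mm/yr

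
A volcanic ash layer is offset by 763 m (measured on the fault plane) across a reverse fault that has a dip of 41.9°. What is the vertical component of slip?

510 m

throw = dip-slip × sin(dip) = 763 m × sin(41.9°) = 510 m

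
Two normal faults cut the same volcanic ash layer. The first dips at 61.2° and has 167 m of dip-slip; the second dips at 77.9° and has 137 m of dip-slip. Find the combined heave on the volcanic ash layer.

heave_A = 167 × cos(61.2°) = 80.45 m
heave_B = 137 × cos(77.9°) = 28.72 m
total = 80.45 + 28.72 = 109 m

109 m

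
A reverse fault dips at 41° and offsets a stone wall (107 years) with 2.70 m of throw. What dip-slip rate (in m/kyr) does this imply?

dip-slip = throw / sin(dip) = 2.70 m / sin(41°) = 4.115 m
rate = 4.115 m / 107 years = 0.0385 m/yr = 38.5 m/kyr

38.5 m/kyr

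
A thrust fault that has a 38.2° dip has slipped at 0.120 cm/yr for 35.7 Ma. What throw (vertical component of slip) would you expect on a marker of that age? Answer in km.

dip-slip = rate × time = 0.120 cm/yr × 35.7 Ma = 42840 m
throw = dip-slip × sin(dip) = 42840 × sin(38.2°) = 26500 m = 26.5 km

26.5 km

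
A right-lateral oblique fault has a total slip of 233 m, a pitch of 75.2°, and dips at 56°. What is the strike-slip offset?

59.5 m

strike-slip = net slip × cos(rake) = 233 m × cos(75.2°) = 59.5 m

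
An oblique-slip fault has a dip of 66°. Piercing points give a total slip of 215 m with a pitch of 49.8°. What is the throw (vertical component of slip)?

dip-slip = net slip × sin(rake) = 215 m × sin(49.8°) = 164.2 m
throw = dip-slip × sin(dip) = 164.2 × sin(66°) = 150 m

150 m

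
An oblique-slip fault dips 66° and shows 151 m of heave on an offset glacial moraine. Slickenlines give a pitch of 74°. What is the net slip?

386 m

dip-slip = heave / cos(dip) = 151 / cos(66°) = 371.2 m
net slip = dip-slip / sin(rake) = 371.2 / sin(74°) = 386 m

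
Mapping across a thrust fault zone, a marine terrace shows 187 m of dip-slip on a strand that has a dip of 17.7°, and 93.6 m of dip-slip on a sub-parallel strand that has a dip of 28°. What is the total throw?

throw_A = 187 × sin(17.7°) = 56.85 m
throw_B = 93.6 × sin(28°) = 43.94 m
total = 56.85 + 43.94 = 101 m

101 m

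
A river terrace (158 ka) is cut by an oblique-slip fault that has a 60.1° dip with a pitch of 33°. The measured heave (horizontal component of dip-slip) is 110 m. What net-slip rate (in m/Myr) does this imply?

dip-slip = heave / cos(dip) = 110 / cos(60.1°) = 220.7 m
net slip = dip-slip / sin(rake) = 220.7 / sin(33°) = 405.2 m
rate = 405.2 m / 158 ka = 0.00256 m/yr = 2560 m/Myr

2560 m/Myr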